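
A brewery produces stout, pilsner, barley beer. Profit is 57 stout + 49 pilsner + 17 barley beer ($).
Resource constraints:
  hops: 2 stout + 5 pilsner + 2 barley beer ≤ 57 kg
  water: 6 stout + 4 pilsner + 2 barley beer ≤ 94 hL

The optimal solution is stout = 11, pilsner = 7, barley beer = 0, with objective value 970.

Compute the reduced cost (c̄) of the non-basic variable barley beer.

-6

Both hops and water are binding at x*.
Dual feasibility on the basic columns requires 2·y_hops + 6·y_water = 57, 5·y_hops + 4·y_water = 49.
→ y_hops = 3 and y_water = 8.5.
Reduced cost of barley beer: c₃ − yᵀa₃ = 17 − (3·2 + 8.5·2) = 17 − 23 = -6.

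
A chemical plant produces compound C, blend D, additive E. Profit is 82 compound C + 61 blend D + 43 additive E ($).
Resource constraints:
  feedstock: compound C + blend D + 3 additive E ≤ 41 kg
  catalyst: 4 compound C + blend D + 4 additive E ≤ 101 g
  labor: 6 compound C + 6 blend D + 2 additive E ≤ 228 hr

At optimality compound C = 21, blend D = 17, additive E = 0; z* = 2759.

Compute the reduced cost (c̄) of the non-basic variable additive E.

At the optimum: feedstock uses 38 of 41 (slack = 3); catalyst uses 101 of 101 (binding); labor uses 228 of 228 (binding).
Slack constraints have shadow price 0 (complementary slackness).
Dual feasibility on the basic columns requires 4·y_catalyst + 6·y_labor = 82, 1·y_catalyst + 6·y_labor = 61.
This yields shadow prices y_catalyst = 7, y_labor = 9.
Reduced cost of additive E: c₃ − yᵀa₃ = 43 − (7·4 + 9·2) = 43 − 46 = -3.

-3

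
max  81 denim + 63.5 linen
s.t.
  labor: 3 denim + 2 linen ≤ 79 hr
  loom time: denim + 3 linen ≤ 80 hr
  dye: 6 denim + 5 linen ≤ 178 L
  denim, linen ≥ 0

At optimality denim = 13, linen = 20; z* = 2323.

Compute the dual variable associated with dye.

9.5

Check each constraint at x*: labor 79/79 (tight); loom time 73/80 (slack 7); dye 178/178 (tight).
By complementary slackness, y = 0 for the non-binding constraint.
Dual feasibility on the basic columns requires 3·y_labor + 6·y_dye = 81, 2·y_labor + 5·y_dye = 63.5.
→ y_labor = 8 and y_dye = 9.5.
Shadow price of dye = 9.5.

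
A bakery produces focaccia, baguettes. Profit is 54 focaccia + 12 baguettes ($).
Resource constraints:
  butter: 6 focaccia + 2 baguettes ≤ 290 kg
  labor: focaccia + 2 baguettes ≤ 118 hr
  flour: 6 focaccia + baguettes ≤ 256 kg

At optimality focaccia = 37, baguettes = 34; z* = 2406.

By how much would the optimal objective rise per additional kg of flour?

Binding: butter and flour. Non-binding: labor (13 unused).
Since labor is not tight, its dual is 0.
From A_Bᵀ y = c: 6·y_butter + 6·y_flour = 54; 2·y_butter + 1·y_flour = 12.
This yields shadow prices y_butter = 3, y_flour = 6.
Shadow price of flour = 6.

6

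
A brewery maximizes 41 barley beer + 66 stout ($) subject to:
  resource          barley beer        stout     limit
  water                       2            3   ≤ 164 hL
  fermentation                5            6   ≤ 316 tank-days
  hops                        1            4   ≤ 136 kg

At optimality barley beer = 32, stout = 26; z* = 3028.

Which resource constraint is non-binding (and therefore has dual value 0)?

water: 142/164 (slack 22)
fermentation: 316/316 (binding)
hops: 136/136 (binding)
By complementary slackness, a constraint with positive slack has shadow price 0 → water.

water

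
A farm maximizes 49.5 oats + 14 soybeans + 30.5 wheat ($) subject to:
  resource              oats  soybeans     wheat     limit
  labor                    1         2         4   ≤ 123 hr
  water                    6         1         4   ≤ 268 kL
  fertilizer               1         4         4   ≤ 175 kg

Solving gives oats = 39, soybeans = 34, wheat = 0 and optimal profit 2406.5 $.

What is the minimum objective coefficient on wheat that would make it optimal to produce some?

38

Binding: water and fertilizer. Non-binding: labor (16 unused).
By complementary slackness, y = 0 for the non-binding constraint.
From A_Bᵀ y = c: 6·y_water + 1·y_fertilizer = 49.5; 1·y_water + 4·y_fertilizer = 14.
This yields shadow prices y_water = 8, y_fertilizer = 1.5.
wheat enters the basis when its profit ≥ yᵀa₃ = 8·4 + 1.5·4 = 38.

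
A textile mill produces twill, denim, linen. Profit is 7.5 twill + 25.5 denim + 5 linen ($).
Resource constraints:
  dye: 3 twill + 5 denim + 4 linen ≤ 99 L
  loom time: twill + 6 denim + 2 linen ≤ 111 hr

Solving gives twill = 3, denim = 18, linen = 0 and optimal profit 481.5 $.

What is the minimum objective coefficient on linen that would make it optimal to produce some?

12

Both dye and loom time are binding at x*.
Dual feasibility on the basic columns requires 3·y_dye + 1·y_loom time = 7.5, 5·y_dye + 6·y_loom time = 25.5.
Solving: y_dye = 1.5, y_loom time = 3.
linen enters the basis when its profit ≥ yᵀa₃ = 1.5·4 + 3·2 = 12.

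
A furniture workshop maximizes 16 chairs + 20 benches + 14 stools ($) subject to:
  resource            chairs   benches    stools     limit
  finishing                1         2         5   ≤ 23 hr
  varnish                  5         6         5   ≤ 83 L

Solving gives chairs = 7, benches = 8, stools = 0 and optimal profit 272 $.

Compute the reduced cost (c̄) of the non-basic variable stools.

Both finishing and varnish are binding at x*.
From A_Bᵀ y = c: 1·y_finishing + 5·y_varnish = 16; 2·y_finishing + 6·y_varnish = 20.
→ y_finishing = 1 and y_varnish = 3.
Reduced cost of stools: c₃ − yᵀa₃ = 14 − (1·5 + 3·5) = 14 − 20 = -6.

-6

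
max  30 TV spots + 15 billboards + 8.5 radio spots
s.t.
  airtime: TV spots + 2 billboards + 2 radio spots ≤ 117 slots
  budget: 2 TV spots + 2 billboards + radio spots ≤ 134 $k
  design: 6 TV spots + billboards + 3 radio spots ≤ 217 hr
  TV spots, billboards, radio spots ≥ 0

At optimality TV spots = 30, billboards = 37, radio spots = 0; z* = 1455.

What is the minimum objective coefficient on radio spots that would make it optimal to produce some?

15

Binding: budget and design. Non-binding: airtime (13 unused).
By complementary slackness, y = 0 for the non-binding constraint.
From A_Bᵀ y = c: 2·y_budget + 6·y_design = 30; 2·y_budget + 1·y_design = 15.
→ y_budget = 6 and y_design = 3.
radio spots enters the basis when its profit ≥ yᵀa₃ = 6·1 + 3·3 = 15.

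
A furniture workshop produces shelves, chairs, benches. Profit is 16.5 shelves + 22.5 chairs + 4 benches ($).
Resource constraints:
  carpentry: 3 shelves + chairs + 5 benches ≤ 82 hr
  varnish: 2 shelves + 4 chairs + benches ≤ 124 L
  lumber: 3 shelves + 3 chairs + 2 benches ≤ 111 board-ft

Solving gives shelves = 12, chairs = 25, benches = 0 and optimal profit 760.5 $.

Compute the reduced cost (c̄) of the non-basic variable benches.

Binding: varnish and lumber. Non-binding: carpentry (21 unused).
By complementary slackness, y = 0 for the non-binding constraint.
From A_Bᵀ y = c: 2·y_varnish + 3·y_lumber = 16.5; 4·y_varnish + 3·y_lumber = 22.5.
This yields shadow prices y_varnish = 3, y_lumber = 3.5.
Reduced cost of benches: c₃ − yᵀa₃ = 4 − (3·1 + 3.5·2) = 4 − 10 = -6.

-6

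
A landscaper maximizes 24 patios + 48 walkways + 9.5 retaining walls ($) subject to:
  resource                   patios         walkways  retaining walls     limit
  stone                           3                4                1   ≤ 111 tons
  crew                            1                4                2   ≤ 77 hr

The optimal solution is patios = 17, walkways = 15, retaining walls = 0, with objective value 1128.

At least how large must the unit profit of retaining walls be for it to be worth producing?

At the optimum: stone uses 111 of 111 (binding); crew uses 77 of 77 (binding).
The binding rows give the dual system: 3·y_stone + 1·y_crew = 24 and 4·y_stone + 4·y_crew = 48.
Solving: y_stone = 6, y_crew = 6.
retaining walls enters the basis when its profit ≥ yᵀa₃ = 6·1 + 6·2 = 18.

18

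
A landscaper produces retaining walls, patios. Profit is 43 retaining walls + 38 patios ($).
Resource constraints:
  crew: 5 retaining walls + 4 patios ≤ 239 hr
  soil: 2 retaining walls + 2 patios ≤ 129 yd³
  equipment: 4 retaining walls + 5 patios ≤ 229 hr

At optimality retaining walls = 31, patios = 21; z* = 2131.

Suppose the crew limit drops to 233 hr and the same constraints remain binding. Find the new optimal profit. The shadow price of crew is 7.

Δb = -6, so new z* = 2131 + (7)·(-6) = 2131 − 42 = 2089.

2089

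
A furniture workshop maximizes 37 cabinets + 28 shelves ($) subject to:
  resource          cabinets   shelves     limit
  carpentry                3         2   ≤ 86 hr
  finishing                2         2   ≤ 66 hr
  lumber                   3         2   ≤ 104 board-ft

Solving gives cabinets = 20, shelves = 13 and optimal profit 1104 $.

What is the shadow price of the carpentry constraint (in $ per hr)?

9

At the optimum: carpentry uses 86 of 86 (binding); finishing uses 66 of 66 (binding); lumber uses 86 of 104 (slack = 18).
Since lumber is not tight, its dual is 0.
From A_Bᵀ y = c: 3·y_carpentry + 2·y_finishing = 37; 2·y_carpentry + 2·y_finishing = 28.
Solving: y_carpentry = 9, y_finishing = 5.
Shadow price of carpentry = 9.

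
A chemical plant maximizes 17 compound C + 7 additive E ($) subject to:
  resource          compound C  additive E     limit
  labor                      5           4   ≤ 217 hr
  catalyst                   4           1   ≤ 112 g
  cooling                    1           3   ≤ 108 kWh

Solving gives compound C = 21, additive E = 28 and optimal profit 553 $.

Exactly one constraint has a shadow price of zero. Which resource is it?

cooling

labor: 217/217 (binding)
catalyst: 112/112 (binding)
cooling: 105/108 (slack 3)
By complementary slackness, a constraint with positive slack has shadow price 0 → cooling.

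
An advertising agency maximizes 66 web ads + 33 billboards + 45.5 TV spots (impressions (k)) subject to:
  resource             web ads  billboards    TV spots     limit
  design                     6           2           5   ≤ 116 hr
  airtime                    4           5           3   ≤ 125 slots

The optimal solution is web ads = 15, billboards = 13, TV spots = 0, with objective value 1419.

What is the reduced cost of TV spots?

-8.5

Check each constraint at x*: design 116/116 (tight); airtime 125/125 (tight).
Dual feasibility on the basic columns requires 6·y_design + 4·y_airtime = 66, 2·y_design + 5·y_airtime = 33.
This yields shadow prices y_design = 9, y_airtime = 3.
Reduced cost of TV spots: c₃ − yᵀa₃ = 45.5 − (9·5 + 3·3) = 45.5 − 54 = -8.5.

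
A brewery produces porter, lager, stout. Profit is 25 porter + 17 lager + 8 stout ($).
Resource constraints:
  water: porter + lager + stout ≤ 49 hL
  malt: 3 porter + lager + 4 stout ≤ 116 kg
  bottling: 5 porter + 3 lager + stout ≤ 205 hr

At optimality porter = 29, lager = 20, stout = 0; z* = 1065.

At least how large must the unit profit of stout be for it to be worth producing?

9

At the optimum: water uses 49 of 49 (binding); malt uses 107 of 116 (slack = 9); bottling uses 205 of 205 (binding).
Slack constraints have shadow price 0 (complementary slackness).
Dual feasibility on the basic columns requires 1·y_water + 5·y_bottling = 25, 1·y_water + 3·y_bottling = 17.
→ y_water = 5 and y_bottling = 4.
stout enters the basis when its profit ≥ yᵀa₃ = 5·1 + 4·1 = 9.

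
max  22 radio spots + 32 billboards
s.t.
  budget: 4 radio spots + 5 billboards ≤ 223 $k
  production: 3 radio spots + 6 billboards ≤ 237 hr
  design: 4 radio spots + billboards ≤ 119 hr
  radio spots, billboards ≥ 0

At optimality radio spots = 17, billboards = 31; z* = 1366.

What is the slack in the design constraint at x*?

20

design used = 4·17 + 1·31 = 99; slack = 119 − 99 = 20.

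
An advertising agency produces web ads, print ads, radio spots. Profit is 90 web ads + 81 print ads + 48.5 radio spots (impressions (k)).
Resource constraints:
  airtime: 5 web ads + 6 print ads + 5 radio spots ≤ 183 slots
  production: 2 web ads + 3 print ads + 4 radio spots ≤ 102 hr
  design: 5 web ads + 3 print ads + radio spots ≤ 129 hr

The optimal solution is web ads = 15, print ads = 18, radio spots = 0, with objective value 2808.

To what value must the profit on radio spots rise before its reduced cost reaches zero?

Binding: airtime and design. Non-binding: production (18 unused).
Slack constraints have shadow price 0 (complementary slackness).
From A_Bᵀ y = c: 5·y_airtime + 5·y_design = 90; 6·y_airtime + 3·y_design = 81.
This yields shadow prices y_airtime = 9, y_design = 9.
radio spots enters the basis when its profit ≥ yᵀa₃ = 9·5 + 9·1 = 54.

54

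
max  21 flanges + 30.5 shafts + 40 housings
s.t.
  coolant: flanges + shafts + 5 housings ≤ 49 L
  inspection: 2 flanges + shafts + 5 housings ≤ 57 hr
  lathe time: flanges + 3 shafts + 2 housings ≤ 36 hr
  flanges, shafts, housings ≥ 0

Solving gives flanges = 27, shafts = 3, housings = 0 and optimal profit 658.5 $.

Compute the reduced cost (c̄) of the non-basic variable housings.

-8.5

Check each constraint at x*: coolant 30/49 (slack 19); inspection 57/57 (tight); lathe time 36/36 (tight).
By complementary slackness, y = 0 for the non-binding constraint.
Dual feasibility on the basic columns requires 2·y_inspection + 1·y_lathe time = 21, 1·y_inspection + 3·y_lathe time = 30.5.
Solving: y_inspection = 6.5, y_lathe time = 8.
Reduced cost of housings: c₃ − yᵀa₃ = 40 − (6.5·5 + 8·2) = 40 − 48.5 = -8.5.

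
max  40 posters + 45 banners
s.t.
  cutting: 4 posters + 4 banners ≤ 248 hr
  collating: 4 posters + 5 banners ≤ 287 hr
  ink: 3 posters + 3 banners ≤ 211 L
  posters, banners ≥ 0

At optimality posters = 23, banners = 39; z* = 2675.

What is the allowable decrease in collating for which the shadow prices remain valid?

39

Binding constraints: cutting, collating. The basis is B = [[4,4],[4,5]] with det 4.
Per unit decrease in collating, x* moves by d = (1, -1).
The basis stays optimal until banners reaches 0; allowable decrease = 39 hr.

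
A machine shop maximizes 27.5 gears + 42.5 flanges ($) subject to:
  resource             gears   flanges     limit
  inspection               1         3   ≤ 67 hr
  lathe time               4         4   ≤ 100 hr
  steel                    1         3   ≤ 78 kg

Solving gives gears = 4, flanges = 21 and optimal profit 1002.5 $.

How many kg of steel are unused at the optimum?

steel used = 1·4 + 3·21 = 67; slack = 78 − 67 = 11.

11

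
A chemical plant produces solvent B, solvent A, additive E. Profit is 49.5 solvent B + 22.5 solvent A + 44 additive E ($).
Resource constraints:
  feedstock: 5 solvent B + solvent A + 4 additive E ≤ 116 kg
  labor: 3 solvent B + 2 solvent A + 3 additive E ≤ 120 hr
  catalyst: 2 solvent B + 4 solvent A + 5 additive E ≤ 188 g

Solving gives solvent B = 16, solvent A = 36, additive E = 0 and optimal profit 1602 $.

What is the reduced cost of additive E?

-1

At the optimum: feedstock uses 116 of 116 (binding); labor uses 120 of 120 (binding); catalyst uses 176 of 188 (slack = 12).
By complementary slackness, y = 0 for the non-binding constraint.
The binding rows give the dual system: 5·y_feedstock + 3·y_labor = 49.5 and 1·y_feedstock + 2·y_labor = 22.5.
→ y_feedstock = 4.5 and y_labor = 9.
Reduced cost of additive E: c₃ − yᵀa₃ = 44 − (4.5·4 + 9·3) = 44 − 45 = -1.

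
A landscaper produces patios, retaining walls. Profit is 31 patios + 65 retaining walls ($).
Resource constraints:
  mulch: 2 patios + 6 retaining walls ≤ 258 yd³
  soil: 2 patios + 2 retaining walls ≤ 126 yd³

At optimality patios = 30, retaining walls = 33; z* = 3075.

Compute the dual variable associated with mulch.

Check each constraint at x*: mulch 258/258 (tight); soil 126/126 (tight).
Dual feasibility on the basic columns requires 2·y_mulch + 2·y_soil = 31, 6·y_mulch + 2·y_soil = 65.
Solving: y_mulch = 8.5, y_soil = 7.
Shadow price of mulch = 8.5.

8.5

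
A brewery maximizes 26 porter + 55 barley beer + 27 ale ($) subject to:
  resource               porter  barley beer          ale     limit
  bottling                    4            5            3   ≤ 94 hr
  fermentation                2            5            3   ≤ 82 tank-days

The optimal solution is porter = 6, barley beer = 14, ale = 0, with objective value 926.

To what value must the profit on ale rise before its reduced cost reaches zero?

At the optimum: bottling uses 94 of 94 (binding); fermentation uses 82 of 82 (binding).
The binding rows give the dual system: 4·y_bottling + 2·y_fermentation = 26 and 5·y_bottling + 5·y_fermentation = 55.
Solving: y_bottling = 2, y_fermentation = 9.
ale enters the basis when its profit ≥ yᵀa₃ = 2·3 + 9·3 = 33.

33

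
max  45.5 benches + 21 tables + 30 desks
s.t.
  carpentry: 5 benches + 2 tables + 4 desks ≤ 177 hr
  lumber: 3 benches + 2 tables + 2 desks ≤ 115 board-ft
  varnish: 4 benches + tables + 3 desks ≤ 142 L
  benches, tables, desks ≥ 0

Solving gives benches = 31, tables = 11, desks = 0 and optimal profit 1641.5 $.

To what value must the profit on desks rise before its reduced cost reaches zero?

35

Binding: carpentry and lumber. Non-binding: varnish (7 unused).
By complementary slackness, y = 0 for the non-binding constraint.
Dual feasibility on the basic columns requires 5·y_carpentry + 3·y_lumber = 45.5, 2·y_carpentry + 2·y_lumber = 21.
Solving: y_carpentry = 7, y_lumber = 3.5.
desks enters the basis when its profit ≥ yᵀa₃ = 7·4 + 3.5·2 = 35.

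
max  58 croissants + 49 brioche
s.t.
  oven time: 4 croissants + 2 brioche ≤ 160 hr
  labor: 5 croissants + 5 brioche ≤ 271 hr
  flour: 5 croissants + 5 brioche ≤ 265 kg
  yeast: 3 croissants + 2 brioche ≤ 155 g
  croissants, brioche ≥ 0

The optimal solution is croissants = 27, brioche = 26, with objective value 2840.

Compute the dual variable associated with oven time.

4.5

Check each constraint at x*: oven time 160/160 (tight); labor 265/271 (slack 6); flour 265/265 (tight); yeast 133/155 (slack 22).
Slack constraints have shadow price 0 (complementary slackness).
The binding rows give the dual system: 4·y_oven time + 5·y_flour = 58 and 2·y_oven time + 5·y_flour = 49.
This yields shadow prices y_oven time = 4.5, y_flour = 8.
Shadow price of oven time = 4.5.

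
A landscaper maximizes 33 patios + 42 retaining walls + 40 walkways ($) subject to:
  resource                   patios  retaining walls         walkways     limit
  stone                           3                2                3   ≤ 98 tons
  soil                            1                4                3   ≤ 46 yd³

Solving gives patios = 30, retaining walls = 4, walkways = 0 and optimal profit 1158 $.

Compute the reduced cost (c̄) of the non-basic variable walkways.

Both stone and soil are binding at x*.
Dual feasibility on the basic columns requires 3·y_stone + 1·y_soil = 33, 2·y_stone + 4·y_soil = 42.
This yields shadow prices y_stone = 9, y_soil = 6.
Reduced cost of walkways: c₃ − yᵀa₃ = 40 − (9·3 + 6·3) = 40 − 45 = -5.

-5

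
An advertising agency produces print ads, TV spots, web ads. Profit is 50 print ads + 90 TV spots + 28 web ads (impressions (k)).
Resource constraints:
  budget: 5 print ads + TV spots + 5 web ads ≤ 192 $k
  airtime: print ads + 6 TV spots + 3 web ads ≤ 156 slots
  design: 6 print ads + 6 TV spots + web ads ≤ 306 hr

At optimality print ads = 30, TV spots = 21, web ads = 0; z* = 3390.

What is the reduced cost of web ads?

-3

At the optimum: budget uses 171 of 192 (slack = 21); airtime uses 156 of 156 (binding); design uses 306 of 306 (binding).
Slack constraints have shadow price 0 (complementary slackness).
Dual feasibility on the basic columns requires 1·y_airtime + 6·y_design = 50, 6·y_airtime + 6·y_design = 90.
This yields shadow prices y_airtime = 8, y_design = 7.
Reduced cost of web ads: c₃ − yᵀa₃ = 28 − (8·3 + 7·1) = 28 − 31 = -3.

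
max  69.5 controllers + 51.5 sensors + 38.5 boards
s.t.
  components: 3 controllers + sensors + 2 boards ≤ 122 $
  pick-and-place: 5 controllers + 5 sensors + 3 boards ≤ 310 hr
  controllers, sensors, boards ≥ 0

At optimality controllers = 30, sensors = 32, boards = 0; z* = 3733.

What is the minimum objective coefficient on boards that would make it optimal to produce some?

Check each constraint at x*: components 122/122 (tight); pick-and-place 310/310 (tight).
From A_Bᵀ y = c: 3·y_components + 5·y_pick-and-place = 69.5; 1·y_components + 5·y_pick-and-place = 51.5.
Solving: y_components = 9, y_pick-and-place = 8.5.
boards enters the basis when its profit ≥ yᵀa₃ = 9·2 + 8.5·3 = 43.5.

43.5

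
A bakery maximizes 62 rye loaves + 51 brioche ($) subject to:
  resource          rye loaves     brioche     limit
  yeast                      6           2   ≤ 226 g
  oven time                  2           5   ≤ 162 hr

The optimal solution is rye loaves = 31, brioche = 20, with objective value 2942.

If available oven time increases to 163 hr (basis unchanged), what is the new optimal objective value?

Both yeast and oven time are binding at x*.
The binding rows give the dual system: 6·y_yeast + 2·y_oven time = 62 and 2·y_yeast + 5·y_oven time = 51.
→ y_yeast = 8 and y_oven time = 7.
Δz = y_oven time·Δb = 7 × (1) = 7, so new z* = 2942 + 7 = 2949.

2949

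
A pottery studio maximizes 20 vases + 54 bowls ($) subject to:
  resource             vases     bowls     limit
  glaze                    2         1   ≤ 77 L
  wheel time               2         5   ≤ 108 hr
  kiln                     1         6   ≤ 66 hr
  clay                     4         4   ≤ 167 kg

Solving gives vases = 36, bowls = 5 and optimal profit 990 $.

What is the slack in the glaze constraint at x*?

glaze used = 2·36 + 1·5 = 77; slack = 77 − 77 = 0.

0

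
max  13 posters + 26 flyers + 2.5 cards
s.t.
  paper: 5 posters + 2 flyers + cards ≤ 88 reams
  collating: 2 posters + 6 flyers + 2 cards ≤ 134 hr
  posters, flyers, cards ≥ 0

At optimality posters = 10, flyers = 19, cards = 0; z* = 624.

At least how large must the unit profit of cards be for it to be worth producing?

Check each constraint at x*: paper 88/88 (tight); collating 134/134 (tight).
Dual feasibility on the basic columns requires 5·y_paper + 2·y_collating = 13, 2·y_paper + 6·y_collating = 26.
→ y_paper = 1 and y_collating = 4.
cards enters the basis when its profit ≥ yᵀa₃ = 1·1 + 4·2 = 9.

9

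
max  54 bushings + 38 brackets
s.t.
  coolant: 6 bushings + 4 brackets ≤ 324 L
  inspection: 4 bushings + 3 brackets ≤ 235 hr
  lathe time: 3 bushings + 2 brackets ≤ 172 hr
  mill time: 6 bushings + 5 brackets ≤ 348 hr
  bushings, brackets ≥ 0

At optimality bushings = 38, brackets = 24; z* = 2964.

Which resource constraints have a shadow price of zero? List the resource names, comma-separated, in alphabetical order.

coolant: 324/324 (binding)
inspection: 224/235 (slack 11)
lathe time: 162/172 (slack 10)
mill time: 348/348 (binding)
By complementary slackness, a constraint with positive slack has shadow price 0 → inspection, lathe time.

inspection, lathe time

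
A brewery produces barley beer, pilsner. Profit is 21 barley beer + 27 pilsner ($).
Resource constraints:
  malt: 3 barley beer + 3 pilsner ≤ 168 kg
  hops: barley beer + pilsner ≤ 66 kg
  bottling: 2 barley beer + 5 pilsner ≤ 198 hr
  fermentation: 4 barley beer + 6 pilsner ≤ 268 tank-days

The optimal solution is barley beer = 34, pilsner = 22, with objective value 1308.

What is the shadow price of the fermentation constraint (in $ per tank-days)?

3

At the optimum: malt uses 168 of 168 (binding); hops uses 56 of 66 (slack = 10); bottling uses 178 of 198 (slack = 20); fermentation uses 268 of 268 (binding).
By complementary slackness, y = 0 for the non-binding constraints.
The binding rows give the dual system: 3·y_malt + 4·y_fermentation = 21 and 3·y_malt + 6·y_fermentation = 27.
This yields shadow prices y_malt = 3, y_fermentation = 3.
Shadow price of fermentation = 3.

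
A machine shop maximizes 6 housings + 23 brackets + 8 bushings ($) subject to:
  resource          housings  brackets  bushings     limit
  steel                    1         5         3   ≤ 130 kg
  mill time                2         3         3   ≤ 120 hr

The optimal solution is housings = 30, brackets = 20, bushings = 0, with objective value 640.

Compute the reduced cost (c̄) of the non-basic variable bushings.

-7

Check each constraint at x*: steel 130/130 (tight); mill time 120/120 (tight).
From A_Bᵀ y = c: 1·y_steel + 2·y_mill time = 6; 5·y_steel + 3·y_mill time = 23.
→ y_steel = 4 and y_mill time = 1.
Reduced cost of bushings: c₃ − yᵀa₃ = 8 − (4·3 + 1·3) = 8 − 15 = -7.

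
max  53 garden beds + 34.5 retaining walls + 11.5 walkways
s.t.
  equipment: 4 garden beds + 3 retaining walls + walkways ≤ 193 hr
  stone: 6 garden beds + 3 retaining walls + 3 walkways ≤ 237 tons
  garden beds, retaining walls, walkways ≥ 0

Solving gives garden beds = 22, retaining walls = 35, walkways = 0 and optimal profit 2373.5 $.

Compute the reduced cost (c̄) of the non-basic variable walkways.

At the optimum: equipment uses 193 of 193 (binding); stone uses 237 of 237 (binding).
Dual feasibility on the basic columns requires 4·y_equipment + 6·y_stone = 53, 3·y_equipment + 3·y_stone = 34.5.
→ y_equipment = 8 and y_stone = 3.5.
Reduced cost of walkways: c₃ − yᵀa₃ = 11.5 − (8·1 + 3.5·3) = 11.5 − 18.5 = -7.

-7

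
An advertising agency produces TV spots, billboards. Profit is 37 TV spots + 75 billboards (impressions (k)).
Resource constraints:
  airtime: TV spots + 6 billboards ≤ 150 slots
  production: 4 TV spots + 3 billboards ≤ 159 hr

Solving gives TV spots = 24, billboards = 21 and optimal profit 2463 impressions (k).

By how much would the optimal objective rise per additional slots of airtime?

At the optimum: airtime uses 150 of 150 (binding); production uses 159 of 159 (binding).
From A_Bᵀ y = c: 1·y_airtime + 4·y_production = 37; 6·y_airtime + 3·y_production = 75.
→ y_airtime = 9 and y_production = 7.
Shadow price of airtime = 9.

9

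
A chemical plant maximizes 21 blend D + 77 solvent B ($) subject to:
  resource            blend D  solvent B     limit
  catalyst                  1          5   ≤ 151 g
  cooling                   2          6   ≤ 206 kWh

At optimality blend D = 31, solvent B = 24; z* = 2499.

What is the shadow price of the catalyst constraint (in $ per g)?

7

Check each constraint at x*: catalyst 151/151 (tight); cooling 206/206 (tight).
The binding rows give the dual system: 1·y_catalyst + 2·y_cooling = 21 and 5·y_catalyst + 6·y_cooling = 77.
→ y_catalyst = 7 and y_cooling = 7.
Shadow price of catalyst = 7.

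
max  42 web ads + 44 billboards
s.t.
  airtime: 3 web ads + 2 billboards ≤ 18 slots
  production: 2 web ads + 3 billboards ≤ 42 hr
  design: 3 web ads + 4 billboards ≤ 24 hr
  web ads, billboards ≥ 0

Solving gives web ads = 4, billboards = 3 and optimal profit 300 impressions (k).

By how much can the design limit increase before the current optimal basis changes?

Binding constraints: airtime, design. The basis is B = [[3,2],[3,4]] with det 6.
Per unit increase in design, x* moves by d = (-0.3333, 0.5).
The basis stays optimal until web ads reaches 0; allowable increase = 12 hr.

12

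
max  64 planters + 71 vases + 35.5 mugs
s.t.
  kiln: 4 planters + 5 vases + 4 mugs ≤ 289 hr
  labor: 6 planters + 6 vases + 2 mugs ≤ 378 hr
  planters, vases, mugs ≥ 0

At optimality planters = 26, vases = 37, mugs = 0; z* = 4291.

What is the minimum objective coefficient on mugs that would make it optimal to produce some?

Check each constraint at x*: kiln 289/289 (tight); labor 378/378 (tight).
The binding rows give the dual system: 4·y_kiln + 6·y_labor = 64 and 5·y_kiln + 6·y_labor = 71.
Solving: y_kiln = 7, y_labor = 6.
mugs enters the basis when its profit ≥ yᵀa₃ = 7·4 + 6·2 = 40.

40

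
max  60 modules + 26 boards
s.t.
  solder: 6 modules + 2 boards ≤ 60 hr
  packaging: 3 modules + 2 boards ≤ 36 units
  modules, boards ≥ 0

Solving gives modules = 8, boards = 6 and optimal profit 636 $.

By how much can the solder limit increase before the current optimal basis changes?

Binding constraints: solder, packaging. The basis is B = [[6,2],[3,2]] with det 6.
Per unit increase in solder, x* moves by d = (0.3333, -0.5).
The basis stays optimal until boards reaches 0; allowable increase = 12 hr.

12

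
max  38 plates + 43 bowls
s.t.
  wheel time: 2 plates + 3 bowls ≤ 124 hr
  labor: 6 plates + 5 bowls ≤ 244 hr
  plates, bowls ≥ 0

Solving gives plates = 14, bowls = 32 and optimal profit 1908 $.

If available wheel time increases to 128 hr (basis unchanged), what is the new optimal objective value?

1942

Both wheel time and labor are binding at x*.
The binding rows give the dual system: 2·y_wheel time + 6·y_labor = 38 and 3·y_wheel time + 5·y_labor = 43.
→ y_wheel time = 8.5 and y_labor = 3.5.
Δz = y_wheel time·Δb = 8.5 × (4) = 34, so new z* = 1908 + 34 = 1942.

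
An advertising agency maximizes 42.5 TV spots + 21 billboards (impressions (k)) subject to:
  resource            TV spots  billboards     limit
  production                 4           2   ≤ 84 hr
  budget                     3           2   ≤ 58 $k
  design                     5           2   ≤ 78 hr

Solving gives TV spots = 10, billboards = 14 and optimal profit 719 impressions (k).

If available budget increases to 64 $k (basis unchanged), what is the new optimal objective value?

At the optimum: production uses 68 of 84 (slack = 16); budget uses 58 of 58 (binding); design uses 78 of 78 (binding).
By complementary slackness, y = 0 for the non-binding constraint.
From A_Bᵀ y = c: 3·y_budget + 5·y_design = 42.5; 2·y_budget + 2·y_design = 21.
This yields shadow prices y_budget = 5, y_design = 5.5.
Δz = y_budget·Δb = 5 × (6) = 30, so new z* = 719 + 30 = 749.

749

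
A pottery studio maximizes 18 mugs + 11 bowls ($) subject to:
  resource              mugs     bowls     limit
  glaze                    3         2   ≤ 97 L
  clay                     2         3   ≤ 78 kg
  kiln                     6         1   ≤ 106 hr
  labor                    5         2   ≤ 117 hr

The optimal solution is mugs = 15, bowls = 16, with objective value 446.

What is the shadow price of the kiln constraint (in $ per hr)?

Binding: clay and kiln. Non-binding: glaze (20 unused), labor (10 unused).
Slack constraints have shadow price 0 (complementary slackness).
The binding rows give the dual system: 2·y_clay + 6·y_kiln = 18 and 3·y_clay + 1·y_kiln = 11.
This yields shadow prices y_clay = 3, y_kiln = 2.
Shadow price of kiln = 2.

2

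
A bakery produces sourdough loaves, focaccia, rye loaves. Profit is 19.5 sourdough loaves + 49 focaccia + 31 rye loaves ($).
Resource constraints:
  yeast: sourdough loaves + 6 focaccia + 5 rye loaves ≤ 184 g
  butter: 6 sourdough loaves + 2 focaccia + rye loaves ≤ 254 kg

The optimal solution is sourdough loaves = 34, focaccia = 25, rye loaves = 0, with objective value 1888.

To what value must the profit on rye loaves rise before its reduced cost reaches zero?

39.5

Check each constraint at x*: yeast 184/184 (tight); butter 254/254 (tight).
From A_Bᵀ y = c: 1·y_yeast + 6·y_butter = 19.5; 6·y_yeast + 2·y_butter = 49.
This yields shadow prices y_yeast = 7.5, y_butter = 2.
rye loaves enters the basis when its profit ≥ yᵀa₃ = 7.5·5 + 2·1 = 39.5.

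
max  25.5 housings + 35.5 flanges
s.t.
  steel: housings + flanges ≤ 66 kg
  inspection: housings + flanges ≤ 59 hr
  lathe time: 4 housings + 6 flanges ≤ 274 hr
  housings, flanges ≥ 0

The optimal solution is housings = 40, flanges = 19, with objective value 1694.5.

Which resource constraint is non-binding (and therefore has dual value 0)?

steel: 59/66 (slack 7)
inspection: 59/59 (binding)
lathe time: 274/274 (binding)
By complementary slackness, a constraint with positive slack has shadow price 0 → steel.

steel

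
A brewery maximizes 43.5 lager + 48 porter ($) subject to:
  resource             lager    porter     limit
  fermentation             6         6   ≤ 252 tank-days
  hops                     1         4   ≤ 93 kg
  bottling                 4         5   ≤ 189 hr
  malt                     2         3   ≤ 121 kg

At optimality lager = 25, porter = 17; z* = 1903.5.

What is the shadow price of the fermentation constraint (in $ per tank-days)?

At the optimum: fermentation uses 252 of 252 (binding); hops uses 93 of 93 (binding); bottling uses 185 of 189 (slack = 4); malt uses 101 of 121 (slack = 20).
Since bottling, malt are not tight, their duals are 0.
The binding rows give the dual system: 6·y_fermentation + 1·y_hops = 43.5 and 6·y_fermentation + 4·y_hops = 48.
→ y_fermentation = 7 and y_hops = 1.5.
Shadow price of fermentation = 7.

7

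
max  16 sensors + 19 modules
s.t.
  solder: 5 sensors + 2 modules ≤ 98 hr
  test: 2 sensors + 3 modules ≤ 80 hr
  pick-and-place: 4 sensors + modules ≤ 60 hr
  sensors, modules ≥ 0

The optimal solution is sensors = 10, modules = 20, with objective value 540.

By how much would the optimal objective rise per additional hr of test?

Binding: test and pick-and-place. Non-binding: solder (8 unused).
Slack constraints have shadow price 0 (complementary slackness).
The binding rows give the dual system: 2·y_test + 4·y_pick-and-place = 16 and 3·y_test + 1·y_pick-and-place = 19.
Solving: y_test = 6, y_pick-and-place = 1.
Shadow price of test = 6.

6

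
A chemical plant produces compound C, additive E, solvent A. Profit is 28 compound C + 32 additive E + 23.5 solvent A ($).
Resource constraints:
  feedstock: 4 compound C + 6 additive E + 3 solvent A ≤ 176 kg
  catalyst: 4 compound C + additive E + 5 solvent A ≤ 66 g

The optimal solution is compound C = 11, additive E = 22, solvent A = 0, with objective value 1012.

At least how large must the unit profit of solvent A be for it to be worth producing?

25

Both feedstock and catalyst are binding at x*.
Dual feasibility on the basic columns requires 4·y_feedstock + 4·y_catalyst = 28, 6·y_feedstock + 1·y_catalyst = 32.
This yields shadow prices y_feedstock = 5, y_catalyst = 2.
solvent A enters the basis when its profit ≥ yᵀa₃ = 5·3 + 2·5 = 25.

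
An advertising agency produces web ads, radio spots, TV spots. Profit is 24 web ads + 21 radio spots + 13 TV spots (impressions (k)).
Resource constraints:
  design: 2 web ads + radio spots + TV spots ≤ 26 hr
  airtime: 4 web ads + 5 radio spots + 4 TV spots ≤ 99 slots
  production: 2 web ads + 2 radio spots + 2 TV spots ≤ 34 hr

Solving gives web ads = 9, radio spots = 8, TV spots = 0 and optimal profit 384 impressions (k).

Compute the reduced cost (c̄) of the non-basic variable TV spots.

Binding: design and production. Non-binding: airtime (23 unused).
Since airtime is not tight, its dual is 0.
Dual feasibility on the basic columns requires 2·y_design + 2·y_production = 24, 1·y_design + 2·y_production = 21.
This yields shadow prices y_design = 3, y_production = 9.
Reduced cost of TV spots: c₃ − yᵀa₃ = 13 − (3·1 + 9·2) = 13 − 21 = -8.

-8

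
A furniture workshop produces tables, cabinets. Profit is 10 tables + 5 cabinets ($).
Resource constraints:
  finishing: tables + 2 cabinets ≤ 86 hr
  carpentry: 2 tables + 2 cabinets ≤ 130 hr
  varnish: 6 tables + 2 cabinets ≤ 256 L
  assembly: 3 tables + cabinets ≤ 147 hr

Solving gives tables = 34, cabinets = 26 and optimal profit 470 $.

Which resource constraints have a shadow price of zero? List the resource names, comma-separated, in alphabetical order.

assembly, carpentry

finishing: 86/86 (binding)
carpentry: 120/130 (slack 10)
varnish: 256/256 (binding)
assembly: 128/147 (slack 19)
By complementary slackness, a constraint with positive slack has shadow price 0 → assembly, carpentry.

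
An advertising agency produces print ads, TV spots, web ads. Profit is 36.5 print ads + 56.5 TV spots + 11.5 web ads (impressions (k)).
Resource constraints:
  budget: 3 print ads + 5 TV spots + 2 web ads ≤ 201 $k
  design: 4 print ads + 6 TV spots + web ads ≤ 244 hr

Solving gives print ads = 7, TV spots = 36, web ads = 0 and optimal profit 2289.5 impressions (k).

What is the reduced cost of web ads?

Check each constraint at x*: budget 201/201 (tight); design 244/244 (tight).
The binding rows give the dual system: 3·y_budget + 4·y_design = 36.5 and 5·y_budget + 6·y_design = 56.5.
→ y_budget = 3.5 and y_design = 6.5.
Reduced cost of web ads: c₃ − yᵀa₃ = 11.5 − (3.5·2 + 6.5·1) = 11.5 − 13.5 = -2.

-2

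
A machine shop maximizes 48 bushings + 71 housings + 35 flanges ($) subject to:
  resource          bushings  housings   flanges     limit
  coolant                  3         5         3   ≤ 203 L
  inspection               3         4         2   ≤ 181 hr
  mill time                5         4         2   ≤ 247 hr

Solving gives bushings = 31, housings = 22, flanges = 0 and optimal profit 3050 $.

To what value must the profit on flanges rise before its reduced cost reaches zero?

39

Binding: coolant and inspection. Non-binding: mill time (4 unused).
Slack constraints have shadow price 0 (complementary slackness).
Dual feasibility on the basic columns requires 3·y_coolant + 3·y_inspection = 48, 5·y_coolant + 4·y_inspection = 71.
This yields shadow prices y_coolant = 7, y_inspection = 9.
flanges enters the basis when its profit ≥ yᵀa₃ = 7·3 + 9·2 = 39.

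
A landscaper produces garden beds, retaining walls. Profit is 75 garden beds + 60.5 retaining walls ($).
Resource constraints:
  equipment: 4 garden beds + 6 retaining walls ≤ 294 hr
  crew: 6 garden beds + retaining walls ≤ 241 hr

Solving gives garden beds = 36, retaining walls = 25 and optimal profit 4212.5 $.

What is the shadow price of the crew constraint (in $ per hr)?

6.5

Both equipment and crew are binding at x*.
The binding rows give the dual system: 4·y_equipment + 6·y_crew = 75 and 6·y_equipment + 1·y_crew = 60.5.
Solving: y_equipment = 9, y_crew = 6.5.
Shadow price of crew = 6.5.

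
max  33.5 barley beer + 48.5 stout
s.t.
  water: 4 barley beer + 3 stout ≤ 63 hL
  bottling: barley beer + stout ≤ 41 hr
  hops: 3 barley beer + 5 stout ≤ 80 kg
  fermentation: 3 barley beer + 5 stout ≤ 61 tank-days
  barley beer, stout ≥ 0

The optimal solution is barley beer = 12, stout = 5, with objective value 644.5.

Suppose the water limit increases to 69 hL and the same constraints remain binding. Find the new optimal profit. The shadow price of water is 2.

Δb = 6, so new z* = 644.5 + (2)·(6) = 644.5 + 12 = 656.5.

656.5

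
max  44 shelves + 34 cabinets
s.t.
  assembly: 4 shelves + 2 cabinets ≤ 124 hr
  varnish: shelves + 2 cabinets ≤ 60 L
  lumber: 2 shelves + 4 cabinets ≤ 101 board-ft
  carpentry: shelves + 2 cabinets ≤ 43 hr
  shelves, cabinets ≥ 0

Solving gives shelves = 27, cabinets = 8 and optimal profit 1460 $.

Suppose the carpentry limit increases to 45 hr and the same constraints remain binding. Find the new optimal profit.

Binding: assembly and carpentry. Non-binding: varnish (17 unused), lumber (15 unused).
Slack constraints have shadow price 0 (complementary slackness).
Dual feasibility on the basic columns requires 4·y_assembly + 1·y_carpentry = 44, 2·y_assembly + 2·y_carpentry = 34.
→ y_assembly = 9 and y_carpentry = 8.
Δz = y_carpentry·Δb = 8 × (2) = 16, so new z* = 1460 + 16 = 1476.

1476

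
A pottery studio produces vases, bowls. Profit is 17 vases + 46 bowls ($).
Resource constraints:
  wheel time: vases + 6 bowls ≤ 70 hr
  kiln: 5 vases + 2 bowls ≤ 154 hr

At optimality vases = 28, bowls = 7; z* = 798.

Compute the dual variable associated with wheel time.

7

Check each constraint at x*: wheel time 70/70 (tight); kiln 154/154 (tight).
From A_Bᵀ y = c: 1·y_wheel time + 5·y_kiln = 17; 6·y_wheel time + 2·y_kiln = 46.
→ y_wheel time = 7 and y_kiln = 2.
Shadow price of wheel time = 7.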